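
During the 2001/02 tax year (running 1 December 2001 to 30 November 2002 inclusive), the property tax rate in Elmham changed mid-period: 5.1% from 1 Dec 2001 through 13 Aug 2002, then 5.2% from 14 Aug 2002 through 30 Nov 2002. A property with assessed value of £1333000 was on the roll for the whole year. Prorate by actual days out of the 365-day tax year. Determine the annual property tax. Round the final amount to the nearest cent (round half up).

£68381.07

1 Dec 2001 – 13 Aug 2002: 256 days at 5.1% → £1333000 × 5.1% × 256/365 = £47681.2274
14 Aug – 30 Nov 2002: 109 days at 5.2% → £1333000 × 5.2% × 109/365 = £20699.8466
Total = £68381.0740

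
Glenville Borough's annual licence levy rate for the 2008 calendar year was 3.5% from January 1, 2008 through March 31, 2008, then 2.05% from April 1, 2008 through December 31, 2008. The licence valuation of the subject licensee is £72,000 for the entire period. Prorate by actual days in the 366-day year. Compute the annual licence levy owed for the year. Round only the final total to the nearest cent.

January 1 – March 31, 2008: 91 days at 3.5% → £72,000 × 3.5% × 91/366 = £626.5574
April 1 – December 31, 2008: 275 days at 2.05% → £72,000 × 2.05% × 275/366 = £1,109.0164
Total = £1,735.5738

£1,735.57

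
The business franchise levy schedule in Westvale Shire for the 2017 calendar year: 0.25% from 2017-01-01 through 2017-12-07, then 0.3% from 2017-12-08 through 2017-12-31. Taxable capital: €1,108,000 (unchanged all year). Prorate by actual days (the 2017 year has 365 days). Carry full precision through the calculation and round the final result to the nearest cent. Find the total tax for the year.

2017-01-01 to 2017-12-07: 341 days at 0.25% → €1,108,000 × 0.25% × 341/365 = €2,587.8630
2017-12-08 to 2017-12-31: 24 days at 0.3% → €1,108,000 × 0.3% × 24/365 = €218.5644
Total = €2,806.4274

€2,806.43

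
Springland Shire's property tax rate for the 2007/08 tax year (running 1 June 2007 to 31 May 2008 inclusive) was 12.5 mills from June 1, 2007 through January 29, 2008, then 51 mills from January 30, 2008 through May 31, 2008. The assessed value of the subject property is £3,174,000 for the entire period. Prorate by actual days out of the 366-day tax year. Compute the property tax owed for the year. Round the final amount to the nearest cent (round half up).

June 1, 2007 – January 29, 2008: 243 days at 12.5 mills → £3,174,000 × 1.25% × 243/366 = £26,341.5984
January 30 – May 31, 2008: 123 days at 51 mills → £3,174,000 × 5.1% × 123/366 = £54,400.2787
Total = £80,741.8770

£80,741.88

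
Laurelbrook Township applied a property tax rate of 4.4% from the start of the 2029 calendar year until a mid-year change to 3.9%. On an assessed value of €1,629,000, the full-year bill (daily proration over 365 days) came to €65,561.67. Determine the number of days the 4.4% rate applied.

91 days

Let d = days at the first rate; then 365 − d days at the second rate.
€1,629,000 × [4.4%·d + 3.9%·(365−d)] / 365 = €65,561.67
Solving gives d = 91, so the new rate took effect on 2 April 2029.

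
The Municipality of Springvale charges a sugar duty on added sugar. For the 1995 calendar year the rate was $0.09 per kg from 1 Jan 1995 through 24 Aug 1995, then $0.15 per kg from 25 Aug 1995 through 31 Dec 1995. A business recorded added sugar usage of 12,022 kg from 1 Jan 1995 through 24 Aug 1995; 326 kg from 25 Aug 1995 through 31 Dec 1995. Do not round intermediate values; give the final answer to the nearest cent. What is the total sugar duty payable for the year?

$1,130.88

1 Jan – 24 Aug 1995: 12,022 kg at $0.09/kg → $1,081.98
25 Aug – 31 Dec 1995: 326 kg at $0.15/kg → $48.90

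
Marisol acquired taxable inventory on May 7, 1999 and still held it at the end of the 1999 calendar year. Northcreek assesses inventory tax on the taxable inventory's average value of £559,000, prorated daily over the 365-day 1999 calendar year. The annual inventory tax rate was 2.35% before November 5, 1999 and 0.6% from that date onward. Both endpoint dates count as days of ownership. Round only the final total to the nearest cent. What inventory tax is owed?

May 7 – November 4, 1999: 182 days at 2.35% → £559,000 × 2.35% × 182/365 = £6,550.2548
November 5 – December 31, 1999: 57 days at 0.6% → £559,000 × 0.6% × 57/365 = £523.7753
Total = £7,074.0301

£7,074.03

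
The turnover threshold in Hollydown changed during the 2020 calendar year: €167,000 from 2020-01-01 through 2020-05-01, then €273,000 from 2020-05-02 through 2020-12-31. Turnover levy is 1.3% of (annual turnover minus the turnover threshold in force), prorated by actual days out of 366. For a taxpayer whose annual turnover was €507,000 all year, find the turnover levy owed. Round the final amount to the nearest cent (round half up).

2020-01-01 to 2020-05-01: 122 days, exemption €167,000 → (€507,000 − €167,000) × 1.3% × 122/366 = €1,473.3333
2020-05-02 to 2020-12-31: 244 days, exemption €273,000 → (€507,000 − €273,000) × 1.3% × 244/366 = €2,028.0000
Total = €3,501.3333

€3,501.33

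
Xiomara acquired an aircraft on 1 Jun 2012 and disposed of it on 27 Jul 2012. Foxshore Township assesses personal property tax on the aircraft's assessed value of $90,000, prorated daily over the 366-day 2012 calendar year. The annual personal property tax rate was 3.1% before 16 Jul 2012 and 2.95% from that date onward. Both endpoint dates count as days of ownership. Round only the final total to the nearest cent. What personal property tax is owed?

1 Jun – 15 Jul 2012: 45 days at 3.1% → $90,000 × 3.1% × 45/366 = $343.0328
16 Jul – 27 Jul 2012: 12 days at 2.95% → $90,000 × 2.95% × 12/366 = $87.0492
Total = $430.0820

$430.08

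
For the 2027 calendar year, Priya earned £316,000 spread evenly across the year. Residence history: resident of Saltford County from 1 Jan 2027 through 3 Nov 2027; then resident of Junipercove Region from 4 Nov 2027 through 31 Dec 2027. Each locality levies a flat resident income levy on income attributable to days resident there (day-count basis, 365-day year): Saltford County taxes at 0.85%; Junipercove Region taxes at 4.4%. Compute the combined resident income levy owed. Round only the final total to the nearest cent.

£4,468.59

Saltford County, 1 Jan – 3 Nov 2027: 307 days → £316,000 × 0.85% × 307/365 = £2,259.1836
Junipercove Region, 4 Nov – 31 Dec 2027: 58 days → £316,000 × 4.4% × 58/365 = £2,209.4027
Total = £4,468.5863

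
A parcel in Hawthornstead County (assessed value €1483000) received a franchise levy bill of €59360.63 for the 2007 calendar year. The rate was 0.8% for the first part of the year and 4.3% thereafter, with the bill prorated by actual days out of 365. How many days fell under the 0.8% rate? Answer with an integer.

Let d = days at the first rate; then 365 − d days at the second rate.
€1483000 × [0.8%·d + 4.3%·(365−d)] / 365 = €59360.63
Solving gives d = 31, so the new rate took effect on 1 Feb 2007.

31 days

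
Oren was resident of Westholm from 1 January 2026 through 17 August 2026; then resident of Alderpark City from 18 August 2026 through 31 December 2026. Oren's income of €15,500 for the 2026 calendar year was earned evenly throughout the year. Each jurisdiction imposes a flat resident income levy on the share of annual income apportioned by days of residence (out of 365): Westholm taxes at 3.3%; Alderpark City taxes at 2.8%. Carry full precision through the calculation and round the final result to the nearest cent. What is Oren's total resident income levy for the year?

€482.62

Westholm, 1 January – 17 August 2026: 229 days → €15,500 × 3.3% × 229/365 = €320.9137
Alderpark City, 18 August – 31 December 2026: 136 days → €15,500 × 2.8% × 136/365 = €161.7096
Total = €482.6233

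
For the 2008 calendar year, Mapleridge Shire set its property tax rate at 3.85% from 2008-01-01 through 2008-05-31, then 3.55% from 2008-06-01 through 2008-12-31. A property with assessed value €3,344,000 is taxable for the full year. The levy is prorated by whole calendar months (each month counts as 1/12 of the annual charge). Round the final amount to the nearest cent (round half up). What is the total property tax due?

€122,892.00

2008-01-01 to 2008-05-31: 5 months at 3.85% → €3,344,000 × 3.85% × 5/12 = €53,643.3333
2008-06-01 to 2008-12-31: 7 months at 3.55% → €3,344,000 × 3.55% × 7/12 = €69,248.6667
Total = €122,892.0000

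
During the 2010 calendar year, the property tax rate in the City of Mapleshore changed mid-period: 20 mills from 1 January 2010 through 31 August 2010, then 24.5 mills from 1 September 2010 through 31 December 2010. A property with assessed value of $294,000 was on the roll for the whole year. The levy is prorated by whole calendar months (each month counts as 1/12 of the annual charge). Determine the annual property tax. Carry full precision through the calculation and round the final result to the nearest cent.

$6,321.00

1 January – 31 August 2010: 8 months at 20 mills → $294,000 × 2% × 8/12 = $3,920.0000
1 September – 31 December 2010: 4 months at 24.5 mills → $294,000 × 2.45% × 4/12 = $2,401.0000
Total = $6,321.0000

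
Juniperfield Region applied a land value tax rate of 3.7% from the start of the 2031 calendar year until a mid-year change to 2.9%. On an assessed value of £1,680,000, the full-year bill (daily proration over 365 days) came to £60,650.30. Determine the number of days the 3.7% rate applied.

Let d = days at the first rate; then 365 − d days at the second rate.
£1,680,000 × [3.7%·d + 2.9%·(365−d)] / 365 = £60,650.30
Solving gives d = 324, so the new rate took effect on 21 Nov 2031.

324 days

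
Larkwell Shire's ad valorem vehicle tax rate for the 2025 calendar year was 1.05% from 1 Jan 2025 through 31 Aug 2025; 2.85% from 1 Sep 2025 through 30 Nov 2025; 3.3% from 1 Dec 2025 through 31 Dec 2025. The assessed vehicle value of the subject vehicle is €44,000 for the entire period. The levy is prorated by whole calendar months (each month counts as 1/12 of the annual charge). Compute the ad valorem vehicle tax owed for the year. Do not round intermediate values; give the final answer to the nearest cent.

1 Jan – 31 Aug 2025: 8 months at 1.05% → €44,000 × 1.05% × 8/12 = €308.0000
1 Sep – 30 Nov 2025: 3 months at 2.85% → €44,000 × 2.85% × 3/12 = €313.5000
1 Dec – 31 Dec 2025: 1 month at 3.3% → €44,000 × 3.3% × 1/12 = €121.0000
Total = €742.5000

€742.50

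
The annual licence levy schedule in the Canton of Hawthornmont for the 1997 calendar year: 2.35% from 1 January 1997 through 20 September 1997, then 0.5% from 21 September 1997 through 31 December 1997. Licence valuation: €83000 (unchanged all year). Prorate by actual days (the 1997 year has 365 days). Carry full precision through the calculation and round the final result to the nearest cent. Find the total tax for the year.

€1521.40

1 January – 20 September 1997: 263 days at 2.35% → €83000 × 2.35% × 263/365 = €1405.4288
21 September – 31 December 1997: 102 days at 0.5% → €83000 × 0.5% × 102/365 = €115.9726
Total = €1521.4014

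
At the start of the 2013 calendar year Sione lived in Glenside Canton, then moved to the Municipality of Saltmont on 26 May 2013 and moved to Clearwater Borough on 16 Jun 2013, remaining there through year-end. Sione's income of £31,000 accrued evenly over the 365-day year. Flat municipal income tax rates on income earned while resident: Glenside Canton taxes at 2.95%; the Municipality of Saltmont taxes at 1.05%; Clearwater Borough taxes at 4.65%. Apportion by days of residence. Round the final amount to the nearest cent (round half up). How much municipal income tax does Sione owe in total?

Glenside Canton, 1 Jan – 25 May 2013: 145 days → £31,000 × 2.95% × 145/365 = £363.2945
The Municipality of Saltmont, 26 May – 15 Jun 2013: 21 days → £31,000 × 1.05% × 21/365 = £18.7274
Clearwater Borough, 16 Jun – 31 Dec 2013: 199 days → £31,000 × 4.65% × 199/365 = £785.9137
Total = £1,167.9356

£1,167.94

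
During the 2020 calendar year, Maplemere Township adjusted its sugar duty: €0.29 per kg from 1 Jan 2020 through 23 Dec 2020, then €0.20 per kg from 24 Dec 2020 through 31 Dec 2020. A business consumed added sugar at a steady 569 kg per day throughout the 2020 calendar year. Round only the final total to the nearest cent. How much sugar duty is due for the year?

1 Jan – 23 Dec 2020: 358 days × 569 kg/day = 203,702 kg at €0.29/kg → €59,073.58
24 Dec – 31 Dec 2020: 8 days × 569 kg/day = 4,552 kg at €0.20/kg → €910.40

€59,983.98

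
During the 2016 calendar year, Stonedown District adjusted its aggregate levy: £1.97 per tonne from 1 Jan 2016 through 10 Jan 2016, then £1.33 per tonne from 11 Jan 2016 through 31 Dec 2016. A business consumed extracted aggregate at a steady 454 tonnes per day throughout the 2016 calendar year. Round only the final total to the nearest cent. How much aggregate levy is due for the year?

1 Jan – 10 Jan 2016: 10 days × 454 tonnes/day = 4,540 tonnes at £1.97/tonne → £8943.80
11 Jan – 31 Dec 2016: 356 days × 454 tonnes/day = 161,624 tonnes at £1.33/tonne → £214959.92

£223903.72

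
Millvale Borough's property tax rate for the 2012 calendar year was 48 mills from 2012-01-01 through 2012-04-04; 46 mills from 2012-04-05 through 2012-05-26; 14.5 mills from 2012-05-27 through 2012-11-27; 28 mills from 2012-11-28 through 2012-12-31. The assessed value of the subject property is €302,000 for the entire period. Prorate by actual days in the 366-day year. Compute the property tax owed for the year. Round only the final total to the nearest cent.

€8,735.31

2012-01-01 to 2012-04-04: 95 days at 48 mills → €302,000 × 4.8% × 95/366 = €3,762.6230
2012-04-05 to 2012-05-26: 52 days at 46 mills → €302,000 × 4.6% × 52/366 = €1,973.7268
2012-05-27 to 2012-11-27: 185 days at 14.5 mills → €302,000 × 1.45% × 185/366 = €2,213.4290
2012-11-28 to 2012-12-31: 34 days at 28 mills → €302,000 × 2.8% × 34/366 = €785.5301
Total = €8,735.3087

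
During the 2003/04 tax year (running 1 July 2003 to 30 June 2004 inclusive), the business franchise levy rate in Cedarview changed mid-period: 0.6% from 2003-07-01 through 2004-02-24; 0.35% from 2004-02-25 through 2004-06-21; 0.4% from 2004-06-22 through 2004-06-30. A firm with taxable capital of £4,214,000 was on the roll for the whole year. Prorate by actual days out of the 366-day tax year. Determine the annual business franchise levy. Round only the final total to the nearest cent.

2003-07-01 to 2004-02-24: 239 days at 0.6% → £4,214,000 × 0.6% × 239/366 = £16,510.5902
2004-02-25 to 2004-06-21: 118 days at 0.35% → £4,214,000 × 0.35% × 118/366 = £4,755.1421
2004-06-22 to 2004-06-30: 9 days at 0.4% → £4,214,000 × 0.4% × 9/366 = £414.4918
Total = £21,680.2240

£21,680.22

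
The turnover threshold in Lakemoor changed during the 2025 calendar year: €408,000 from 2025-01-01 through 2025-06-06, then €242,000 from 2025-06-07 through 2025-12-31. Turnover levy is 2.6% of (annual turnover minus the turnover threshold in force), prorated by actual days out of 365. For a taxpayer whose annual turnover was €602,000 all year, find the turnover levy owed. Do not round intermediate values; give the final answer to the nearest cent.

2025-01-01 to 2025-06-06: 157 days, exemption €408,000 → (€602,000 − €408,000) × 2.6% × 157/365 = €2,169.6110
2025-06-07 to 2025-12-31: 208 days, exemption €242,000 → (€602,000 − €242,000) × 2.6% × 208/365 = €5,333.9178
Total = €7,503.5288

€7,503.53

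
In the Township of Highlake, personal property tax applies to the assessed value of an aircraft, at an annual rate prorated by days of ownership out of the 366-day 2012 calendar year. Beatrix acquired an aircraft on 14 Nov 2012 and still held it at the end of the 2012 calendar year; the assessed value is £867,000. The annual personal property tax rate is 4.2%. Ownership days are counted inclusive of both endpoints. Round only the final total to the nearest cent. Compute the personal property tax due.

£4,775.61

Days held (14 Nov – 31 Dec 2012): 48 out of 366
Tax = £867,000 × 4.2% × 48/366 = £4,775.6066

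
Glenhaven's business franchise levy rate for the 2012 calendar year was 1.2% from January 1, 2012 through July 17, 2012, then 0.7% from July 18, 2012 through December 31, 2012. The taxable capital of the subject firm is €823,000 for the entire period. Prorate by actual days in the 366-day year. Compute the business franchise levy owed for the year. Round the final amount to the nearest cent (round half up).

January 1 – July 17, 2012: 199 days at 1.2% → €823,000 × 1.2% × 199/366 = €5,369.7377
July 18 – December 31, 2012: 167 days at 0.7% → €823,000 × 0.7% × 167/366 = €2,628.6530
Total = €7,998.3907

€7,998.39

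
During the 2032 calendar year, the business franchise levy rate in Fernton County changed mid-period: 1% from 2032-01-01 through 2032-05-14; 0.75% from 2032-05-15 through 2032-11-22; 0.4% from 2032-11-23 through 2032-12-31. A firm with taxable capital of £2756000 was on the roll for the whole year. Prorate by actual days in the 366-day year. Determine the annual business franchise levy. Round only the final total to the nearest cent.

£22183.54

2032-01-01 to 2032-05-14: 135 days at 1% → £2756000 × 1% × 135/366 = £10165.5738
2032-05-15 to 2032-11-22: 192 days at 0.75% → £2756000 × 0.75% × 192/366 = £10843.2787
2032-11-23 to 2032-12-31: 39 days at 0.4% → £2756000 × 0.4% × 39/366 = £1174.6885
Total = £22183.5410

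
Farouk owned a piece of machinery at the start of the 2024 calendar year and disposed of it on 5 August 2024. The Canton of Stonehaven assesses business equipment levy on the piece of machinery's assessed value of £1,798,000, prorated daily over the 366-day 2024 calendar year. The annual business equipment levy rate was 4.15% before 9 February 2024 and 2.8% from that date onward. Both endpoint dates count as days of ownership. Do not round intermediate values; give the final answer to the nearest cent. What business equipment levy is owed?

1 January – 8 February 2024: 39 days at 4.15% → £1,798,000 × 4.15% × 39/366 = £7,950.9918
9 February – 5 August 2024: 179 days at 2.8% → £1,798,000 × 2.8% × 179/366 = £24,621.7923
Total = £32,572.7842

£32,572.78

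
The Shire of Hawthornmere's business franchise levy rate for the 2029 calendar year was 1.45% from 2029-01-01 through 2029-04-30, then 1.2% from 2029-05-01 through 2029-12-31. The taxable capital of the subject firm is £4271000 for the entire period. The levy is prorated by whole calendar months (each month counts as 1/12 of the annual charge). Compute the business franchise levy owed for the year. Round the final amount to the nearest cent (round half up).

£54811.17

2029-01-01 to 2029-04-30: 4 months at 1.45% → £4271000 × 1.45% × 4/12 = £20643.1667
2029-05-01 to 2029-12-31: 8 months at 1.2% → £4271000 × 1.2% × 8/12 = £34168.0000
Total = £54811.1667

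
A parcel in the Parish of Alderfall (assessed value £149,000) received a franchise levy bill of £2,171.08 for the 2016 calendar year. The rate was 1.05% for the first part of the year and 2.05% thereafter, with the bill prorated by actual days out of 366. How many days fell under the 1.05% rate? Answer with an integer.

217 days

Let d = days at the first rate; then 366 − d days at the second rate.
£149,000 × [1.05%·d + 2.05%·(366−d)] / 366 = £2,171.08
Solving gives d = 217, so the new rate took effect on 5 Aug 2016.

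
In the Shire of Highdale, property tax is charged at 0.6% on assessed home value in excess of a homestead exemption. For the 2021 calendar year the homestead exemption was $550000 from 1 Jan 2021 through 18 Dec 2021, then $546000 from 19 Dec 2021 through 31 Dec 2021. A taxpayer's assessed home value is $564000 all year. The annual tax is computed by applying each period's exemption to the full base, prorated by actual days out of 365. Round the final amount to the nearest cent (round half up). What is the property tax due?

$84.85

1 Jan – 18 Dec 2021: 352 days, exemption $550000 → ($564000 − $550000) × 0.6% × 352/365 = $81.0082
19 Dec – 31 Dec 2021: 13 days, exemption $546000 → ($564000 − $546000) × 0.6% × 13/365 = $3.8466
Total = $84.8548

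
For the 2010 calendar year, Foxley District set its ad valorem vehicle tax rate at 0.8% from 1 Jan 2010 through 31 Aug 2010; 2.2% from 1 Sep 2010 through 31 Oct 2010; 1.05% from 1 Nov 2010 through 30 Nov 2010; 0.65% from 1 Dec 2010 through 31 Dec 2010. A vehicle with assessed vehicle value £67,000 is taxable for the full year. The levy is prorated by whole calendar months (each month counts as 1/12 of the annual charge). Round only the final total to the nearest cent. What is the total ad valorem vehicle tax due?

£697.92

1 Jan – 31 Aug 2010: 8 months at 0.8% → £67,000 × 0.8% × 8/12 = £357.3333
1 Sep – 31 Oct 2010: 2 months at 2.2% → £67,000 × 2.2% × 2/12 = £245.6667
1 Nov – 30 Nov 2010: 1 month at 1.05% → £67,000 × 1.05% × 1/12 = £58.6250
1 Dec – 31 Dec 2010: 1 month at 0.65% → £67,000 × 0.65% × 1/12 = £36.2917
Total = £697.9167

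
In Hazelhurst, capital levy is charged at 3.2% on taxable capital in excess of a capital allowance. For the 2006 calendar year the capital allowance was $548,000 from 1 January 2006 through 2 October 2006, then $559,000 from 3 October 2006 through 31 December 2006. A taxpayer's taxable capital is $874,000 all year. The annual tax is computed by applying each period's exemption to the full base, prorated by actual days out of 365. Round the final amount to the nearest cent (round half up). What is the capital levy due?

$10,345.21

1 January – 2 October 2006: 275 days, exemption $548,000 → ($874,000 − $548,000) × 3.2% × 275/365 = $7,859.7260
3 October – 31 December 2006: 90 days, exemption $559,000 → ($874,000 − $559,000) × 3.2% × 90/365 = $2,485.4795
Total = $10,345.2055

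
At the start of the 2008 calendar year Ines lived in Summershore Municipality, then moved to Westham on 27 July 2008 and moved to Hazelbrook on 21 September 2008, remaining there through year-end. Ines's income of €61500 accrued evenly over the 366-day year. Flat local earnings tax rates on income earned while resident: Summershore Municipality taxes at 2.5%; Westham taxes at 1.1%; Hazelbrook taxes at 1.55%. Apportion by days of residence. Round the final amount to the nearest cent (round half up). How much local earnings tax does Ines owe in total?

€1242.94

Summershore Municipality, 1 January – 26 July 2008: 208 days → €61500 × 2.5% × 208/366 = €873.7705
Westham, 27 July – 20 September 2008: 56 days → €61500 × 1.1% × 56/366 = €103.5082
Hazelbrook, 21 September – 31 December 2008: 102 days → €61500 × 1.55% × 102/366 = €265.6598
Total = €1242.9385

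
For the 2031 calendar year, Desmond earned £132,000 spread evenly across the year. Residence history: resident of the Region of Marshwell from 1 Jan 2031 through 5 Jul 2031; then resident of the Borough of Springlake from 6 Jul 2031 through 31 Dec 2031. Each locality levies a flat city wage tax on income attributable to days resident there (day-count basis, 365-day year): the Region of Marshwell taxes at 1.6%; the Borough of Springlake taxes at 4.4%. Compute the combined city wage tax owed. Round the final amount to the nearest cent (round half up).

£3,924.56

The Region of Marshwell, 1 Jan – 5 Jul 2031: 186 days → £132,000 × 1.6% × 186/365 = £1,076.2521
The Borough of Springlake, 6 Jul – 31 Dec 2031: 179 days → £132,000 × 4.4% × 179/365 = £2,848.3068
Total = £3,924.5589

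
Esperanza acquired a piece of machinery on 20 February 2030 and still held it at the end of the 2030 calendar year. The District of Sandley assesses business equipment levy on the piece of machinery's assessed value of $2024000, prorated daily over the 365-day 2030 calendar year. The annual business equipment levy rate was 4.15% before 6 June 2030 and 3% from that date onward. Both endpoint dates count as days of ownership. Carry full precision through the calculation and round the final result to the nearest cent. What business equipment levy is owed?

$59161.80

20 February – 5 June 2030: 106 days at 4.15% → $2024000 × 4.15% × 106/365 = $24393.3589
6 June – 31 December 2030: 209 days at 3% → $2024000 × 3% × 209/365 = $34768.4384
Total = $59161.7973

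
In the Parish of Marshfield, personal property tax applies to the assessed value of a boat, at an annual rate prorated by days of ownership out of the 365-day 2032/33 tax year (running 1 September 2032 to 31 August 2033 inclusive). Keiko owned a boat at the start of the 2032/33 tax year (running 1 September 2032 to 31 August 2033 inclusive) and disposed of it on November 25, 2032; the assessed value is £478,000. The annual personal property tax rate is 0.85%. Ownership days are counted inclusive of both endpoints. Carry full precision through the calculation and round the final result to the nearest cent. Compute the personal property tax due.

Days held (September 1 – November 25, 2032): 86 out of 365
Tax = £478,000 × 0.85% × 86/365 = £957.3096

£957.31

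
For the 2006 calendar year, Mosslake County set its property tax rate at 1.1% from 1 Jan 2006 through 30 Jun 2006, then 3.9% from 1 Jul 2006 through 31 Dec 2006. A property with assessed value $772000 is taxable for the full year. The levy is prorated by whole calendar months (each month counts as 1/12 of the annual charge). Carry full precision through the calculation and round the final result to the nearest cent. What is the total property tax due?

$19300.00

1 Jan – 30 Jun 2006: 6 months at 1.1% → $772000 × 1.1% × 6/12 = $4246.0000
1 Jul – 31 Dec 2006: 6 months at 3.9% → $772000 × 3.9% × 6/12 = $15054.0000
Total = $19300.0000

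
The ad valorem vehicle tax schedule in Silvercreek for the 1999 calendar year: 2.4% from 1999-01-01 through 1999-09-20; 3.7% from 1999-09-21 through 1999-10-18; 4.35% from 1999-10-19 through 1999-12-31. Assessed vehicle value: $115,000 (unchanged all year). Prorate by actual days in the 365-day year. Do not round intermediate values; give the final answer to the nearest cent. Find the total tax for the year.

$3,329.33

1999-01-01 to 1999-09-20: 263 days at 2.4% → $115,000 × 2.4% × 263/365 = $1,988.7123
1999-09-21 to 1999-10-18: 28 days at 3.7% → $115,000 × 3.7% × 28/365 = $326.4110
1999-10-19 to 1999-12-31: 74 days at 4.35% → $115,000 × 4.35% × 74/365 = $1,014.2055
Total = $3,329.3288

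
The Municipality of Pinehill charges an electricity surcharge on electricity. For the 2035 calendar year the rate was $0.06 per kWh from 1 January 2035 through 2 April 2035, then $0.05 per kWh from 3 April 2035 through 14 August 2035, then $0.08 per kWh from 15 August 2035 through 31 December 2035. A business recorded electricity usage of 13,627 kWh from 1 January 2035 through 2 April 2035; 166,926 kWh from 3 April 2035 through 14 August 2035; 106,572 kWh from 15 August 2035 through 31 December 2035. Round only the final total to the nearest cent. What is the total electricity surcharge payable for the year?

1 January – 2 April 2035: 13,627 kWh at $0.06/kWh → $817.62
3 April – 14 August 2035: 166,926 kWh at $0.05/kWh → $8346.30
15 August – 31 December 2035: 106,572 kWh at $0.08/kWh → $8525.76

$17689.68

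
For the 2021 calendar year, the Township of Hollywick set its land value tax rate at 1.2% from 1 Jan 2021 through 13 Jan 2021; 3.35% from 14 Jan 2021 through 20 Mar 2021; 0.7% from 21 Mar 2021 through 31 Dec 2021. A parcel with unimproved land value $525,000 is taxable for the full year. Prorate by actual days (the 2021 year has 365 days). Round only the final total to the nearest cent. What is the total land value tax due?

1 Jan – 13 Jan 2021: 13 days at 1.2% → $525,000 × 1.2% × 13/365 = $224.3836
14 Jan – 20 Mar 2021: 66 days at 3.35% → $525,000 × 3.35% × 66/365 = $3,180.2055
21 Mar – 31 Dec 2021: 286 days at 0.7% → $525,000 × 0.7% × 286/365 = $2,879.5890
Total = $6,284.1781

$6,284.18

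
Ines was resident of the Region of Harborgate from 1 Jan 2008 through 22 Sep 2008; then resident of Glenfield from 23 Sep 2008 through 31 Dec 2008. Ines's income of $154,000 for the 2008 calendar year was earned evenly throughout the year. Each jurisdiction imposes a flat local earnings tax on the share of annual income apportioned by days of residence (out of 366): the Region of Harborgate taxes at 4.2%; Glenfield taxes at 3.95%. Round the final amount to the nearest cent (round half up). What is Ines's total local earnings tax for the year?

$6,362.81

The Region of Harborgate, 1 Jan – 22 Sep 2008: 266 days → $154,000 × 4.2% × 266/366 = $4,700.7869
Glenfield, 23 Sep – 31 Dec 2008: 100 days → $154,000 × 3.95% × 100/366 = $1,662.0219
Total = $6,362.8087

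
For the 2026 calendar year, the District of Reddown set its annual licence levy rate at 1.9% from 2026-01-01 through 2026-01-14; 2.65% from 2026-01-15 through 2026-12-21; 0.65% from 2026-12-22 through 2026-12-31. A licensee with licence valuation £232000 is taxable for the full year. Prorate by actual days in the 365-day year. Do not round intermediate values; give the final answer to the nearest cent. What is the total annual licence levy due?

2026-01-01 to 2026-01-14: 14 days at 1.9% → £232000 × 1.9% × 14/365 = £169.0740
2026-01-15 to 2026-12-21: 341 days at 2.65% → £232000 × 2.65% × 341/365 = £5743.7479
2026-12-22 to 2026-12-31: 10 days at 0.65% → £232000 × 0.65% × 10/365 = £41.3151
Total = £5954.1370

£5954.14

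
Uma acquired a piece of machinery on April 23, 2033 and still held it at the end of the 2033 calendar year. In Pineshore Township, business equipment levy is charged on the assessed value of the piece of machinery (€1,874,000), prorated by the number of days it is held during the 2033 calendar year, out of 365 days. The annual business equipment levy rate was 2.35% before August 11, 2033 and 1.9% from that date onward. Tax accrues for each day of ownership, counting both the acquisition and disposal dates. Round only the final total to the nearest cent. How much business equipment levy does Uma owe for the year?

April 23 – August 10, 2033: 110 days at 2.35% → €1,874,000 × 2.35% × 110/365 = €13,272.0274
August 11 – December 31, 2033: 143 days at 1.9% → €1,874,000 × 1.9% × 143/365 = €13,949.7479
Total = €27,221.7753

€27,221.78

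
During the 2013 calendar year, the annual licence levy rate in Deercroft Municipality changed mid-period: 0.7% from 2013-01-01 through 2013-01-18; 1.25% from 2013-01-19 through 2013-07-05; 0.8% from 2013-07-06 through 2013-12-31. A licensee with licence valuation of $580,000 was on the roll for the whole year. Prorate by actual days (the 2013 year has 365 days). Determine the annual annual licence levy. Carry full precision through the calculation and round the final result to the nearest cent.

$5,812.71

2013-01-01 to 2013-01-18: 18 days at 0.7% → $580,000 × 0.7% × 18/365 = $200.2192
2013-01-19 to 2013-07-05: 168 days at 1.25% → $580,000 × 1.25% × 168/365 = $3,336.9863
2013-07-06 to 2013-12-31: 179 days at 0.8% → $580,000 × 0.8% × 179/365 = $2,275.5068
Total = $5,812.7123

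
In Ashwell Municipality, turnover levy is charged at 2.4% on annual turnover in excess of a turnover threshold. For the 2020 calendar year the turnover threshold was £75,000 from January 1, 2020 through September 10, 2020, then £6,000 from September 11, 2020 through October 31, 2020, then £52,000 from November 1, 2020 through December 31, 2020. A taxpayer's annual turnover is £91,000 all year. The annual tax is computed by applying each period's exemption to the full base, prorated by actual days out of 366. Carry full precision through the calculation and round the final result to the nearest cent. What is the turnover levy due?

January 1 – September 10, 2020: 254 days, exemption £75,000 → (£91,000 − £75,000) × 2.4% × 254/366 = £266.4918
September 11 – October 31, 2020: 51 days, exemption £6,000 → (£91,000 − £6,000) × 2.4% × 51/366 = £284.2623
November 1 – December 31, 2020: 61 days, exemption £52,000 → (£91,000 − £52,000) × 2.4% × 61/366 = £156.0000
Total = £706.7541

£706.75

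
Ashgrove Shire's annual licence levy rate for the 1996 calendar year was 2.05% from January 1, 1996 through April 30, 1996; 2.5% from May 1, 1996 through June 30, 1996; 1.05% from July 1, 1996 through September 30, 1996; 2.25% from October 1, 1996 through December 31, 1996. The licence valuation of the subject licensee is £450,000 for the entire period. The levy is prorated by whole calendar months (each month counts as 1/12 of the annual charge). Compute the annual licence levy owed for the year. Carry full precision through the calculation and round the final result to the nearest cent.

£8,662.50

January 1 – April 30, 1996: 4 months at 2.05% → £450,000 × 2.05% × 4/12 = £3,075.0000
May 1 – June 30, 1996: 2 months at 2.5% → £450,000 × 2.5% × 2/12 = £1,875.0000
July 1 – September 30, 1996: 3 months at 1.05% → £450,000 × 1.05% × 3/12 = £1,181.2500
October 1 – December 31, 1996: 3 months at 2.25% → £450,000 × 2.25% × 3/12 = £2,531.2500
Total = £8,662.5000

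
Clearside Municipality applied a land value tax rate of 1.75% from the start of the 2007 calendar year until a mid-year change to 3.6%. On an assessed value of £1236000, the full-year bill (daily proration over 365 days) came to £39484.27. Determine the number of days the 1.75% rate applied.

80 days

Let d = days at the first rate; then 365 − d days at the second rate.
£1236000 × [1.75%·d + 3.6%·(365−d)] / 365 = £39484.27
Solving gives d = 80, so the new rate took effect on 22 March 2007.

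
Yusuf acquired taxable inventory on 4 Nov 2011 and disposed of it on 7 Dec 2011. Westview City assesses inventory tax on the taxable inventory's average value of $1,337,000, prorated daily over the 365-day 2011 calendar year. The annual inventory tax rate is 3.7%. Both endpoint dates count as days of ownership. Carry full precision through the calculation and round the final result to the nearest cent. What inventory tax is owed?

$4,608.07

Days held (4 Nov – 7 Dec 2011): 34 out of 365
Tax = $1,337,000 × 3.7% × 34/365 = $4,608.0712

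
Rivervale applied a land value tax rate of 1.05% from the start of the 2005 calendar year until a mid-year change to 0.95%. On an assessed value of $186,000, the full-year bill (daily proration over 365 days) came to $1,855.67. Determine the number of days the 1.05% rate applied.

174 days

Let d = days at the first rate; then 365 − d days at the second rate.
$186,000 × [1.05%·d + 0.95%·(365−d)] / 365 = $1,855.67
Solving gives d = 174, so the new rate took effect on June 24, 2005.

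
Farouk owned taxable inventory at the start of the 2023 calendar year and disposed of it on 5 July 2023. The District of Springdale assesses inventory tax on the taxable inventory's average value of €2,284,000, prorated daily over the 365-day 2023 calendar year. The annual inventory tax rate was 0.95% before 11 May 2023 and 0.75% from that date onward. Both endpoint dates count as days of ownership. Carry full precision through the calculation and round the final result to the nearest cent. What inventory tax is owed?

1 January – 10 May 2023: 130 days at 0.95% → €2,284,000 × 0.95% × 130/365 = €7,728.0548
11 May – 5 July 2023: 56 days at 0.75% → €2,284,000 × 0.75% × 56/365 = €2,628.1644
Total = €10,356.2192

€10,356.22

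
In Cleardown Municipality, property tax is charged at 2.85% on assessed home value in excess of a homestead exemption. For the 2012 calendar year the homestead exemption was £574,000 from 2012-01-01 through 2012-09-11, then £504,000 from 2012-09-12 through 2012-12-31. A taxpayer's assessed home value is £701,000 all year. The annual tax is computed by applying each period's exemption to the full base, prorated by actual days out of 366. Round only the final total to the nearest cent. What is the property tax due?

£4,224.54

2012-01-01 to 2012-09-11: 255 days, exemption £574,000 → (£701,000 − £574,000) × 2.85% × 255/366 = £2,521.7828
2012-09-12 to 2012-12-31: 111 days, exemption £504,000 → (£701,000 − £504,000) × 2.85% × 111/366 = £1,702.7582
Total = £4,224.5410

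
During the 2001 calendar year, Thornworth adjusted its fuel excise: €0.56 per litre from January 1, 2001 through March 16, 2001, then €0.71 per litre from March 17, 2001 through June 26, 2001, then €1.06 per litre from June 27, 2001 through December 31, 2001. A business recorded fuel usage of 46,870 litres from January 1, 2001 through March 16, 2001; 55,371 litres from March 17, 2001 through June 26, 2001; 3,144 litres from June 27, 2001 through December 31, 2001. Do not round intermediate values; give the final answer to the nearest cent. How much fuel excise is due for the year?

€68893.25

January 1 – March 16, 2001: 46,870 litres at €0.56/litre → €26247.20
March 17 – June 26, 2001: 55,371 litres at €0.71/litre → €39313.41
June 27 – December 31, 2001: 3,144 litres at €1.06/litre → €3332.64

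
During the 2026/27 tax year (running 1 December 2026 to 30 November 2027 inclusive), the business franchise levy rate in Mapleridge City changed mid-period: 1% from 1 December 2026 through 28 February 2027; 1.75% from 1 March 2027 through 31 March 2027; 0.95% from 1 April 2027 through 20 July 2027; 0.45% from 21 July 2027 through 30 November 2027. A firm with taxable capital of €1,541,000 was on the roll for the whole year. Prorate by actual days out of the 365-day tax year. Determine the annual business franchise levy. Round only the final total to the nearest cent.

1 December 2026 – 28 February 2027: 90 days at 1% → €1,541,000 × 1% × 90/365 = €3,799.7260
1 March – 31 March 2027: 31 days at 1.75% → €1,541,000 × 1.75% × 31/365 = €2,290.3904
1 April – 20 July 2027: 111 days at 0.95% → €1,541,000 × 0.95% × 111/365 = €4,452.0123
21 July – 30 November 2027: 133 days at 0.45% → €1,541,000 × 0.45% × 133/365 = €2,526.8178
Total = €13,068.9466

€13,068.95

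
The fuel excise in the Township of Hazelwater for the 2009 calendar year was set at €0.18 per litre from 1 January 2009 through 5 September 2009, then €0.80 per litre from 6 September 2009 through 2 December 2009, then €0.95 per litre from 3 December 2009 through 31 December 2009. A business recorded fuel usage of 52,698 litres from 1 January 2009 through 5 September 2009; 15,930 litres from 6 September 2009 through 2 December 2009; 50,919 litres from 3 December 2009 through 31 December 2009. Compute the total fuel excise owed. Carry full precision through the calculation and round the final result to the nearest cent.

1 January – 5 September 2009: 52,698 litres at €0.18/litre → €9,485.64
6 September – 2 December 2009: 15,930 litres at €0.80/litre → €12,744.00
3 December – 31 December 2009: 50,919 litres at €0.95/litre → €48,373.05

€70,602.69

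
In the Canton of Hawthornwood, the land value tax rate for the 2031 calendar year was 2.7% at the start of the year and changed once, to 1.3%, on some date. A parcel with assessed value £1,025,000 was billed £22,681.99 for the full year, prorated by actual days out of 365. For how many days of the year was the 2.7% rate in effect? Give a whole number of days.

Let d = days at the first rate; then 365 − d days at the second rate.
£1,025,000 × [2.7%·d + 1.3%·(365−d)] / 365 = £22,681.99
Solving gives d = 238, so the new rate took effect on 27 August 2031.

238 days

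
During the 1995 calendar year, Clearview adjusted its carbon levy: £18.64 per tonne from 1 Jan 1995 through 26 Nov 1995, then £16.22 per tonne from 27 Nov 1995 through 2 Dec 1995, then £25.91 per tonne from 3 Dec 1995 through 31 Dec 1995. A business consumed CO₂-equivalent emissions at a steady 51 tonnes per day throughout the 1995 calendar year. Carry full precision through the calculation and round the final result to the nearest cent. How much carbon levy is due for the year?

£356,995.41

1 Jan – 26 Nov 1995: 330 days × 51 tonnes/day = 16,830 tonnes at £18.64/tonne → £313,711.20
27 Nov – 2 Dec 1995: 6 days × 51 tonnes/day = 306 tonnes at £16.22/tonne → £4,963.32
3 Dec – 31 Dec 1995: 29 days × 51 tonnes/day = 1,479 tonnes at £25.91/tonne → £38,320.89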